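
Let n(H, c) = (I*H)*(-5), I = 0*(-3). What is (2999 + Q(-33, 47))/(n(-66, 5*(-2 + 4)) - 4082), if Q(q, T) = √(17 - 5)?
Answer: -2999/4082 - √3/2041 ≈ -0.73554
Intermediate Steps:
I = 0
Q(q, T) = 2*√3 (Q(q, T) = √12 = 2*√3)
n(H, c) = 0 (n(H, c) = (0*H)*(-5) = 0*(-5) = 0)
(2999 + Q(-33, 47))/(n(-66, 5*(-2 + 4)) - 4082) = (2999 + 2*√3)/(0 - 4082) = (2999 + 2*√3)/(-4082) = (2999 + 2*√3)*(-1/4082) = -2999/4082 - √3/2041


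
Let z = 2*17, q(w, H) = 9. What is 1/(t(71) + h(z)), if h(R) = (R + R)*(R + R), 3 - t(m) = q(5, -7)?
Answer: 1/4618 ≈ 0.00021654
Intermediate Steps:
t(m) = -6 (t(m) = 3 - 1*9 = 3 - 9 = -6)
z = 34
h(R) = 4*R**2 (h(R) = (2*R)*(2*R) = 4*R**2)
1/(t(71) + h(z)) = 1/(-6 + 4*34**2) = 1/(-6 + 4*1156) = 1/(-6 + 4624) = 1/4618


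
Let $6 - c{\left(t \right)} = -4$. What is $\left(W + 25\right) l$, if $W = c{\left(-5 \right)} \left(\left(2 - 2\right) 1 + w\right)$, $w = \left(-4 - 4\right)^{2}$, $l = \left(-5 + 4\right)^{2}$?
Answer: $665$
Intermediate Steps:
$l = 1$ ($l = \left(-1\right)^{2} = 1$)
$c{\left(t \right)} = 10$ ($c{\left(t \right)} = 6 - -4 = 6 + 4 = 10$)
$w = 64$ ($w = \left(-8\right)^{2} = 64$)
$W = 640$ ($W = 10 \left(\left(2 - 2\right) 1 + 64\right) = 10 \left(0 \cdot 1 + 64\right) = 10 \left(0 + 64\right) = 10 \cdot 64 = 640$)
$\left(W + 25\right) l = \left(640 + 25\right) 1 = 665 \cdot 1 = 665$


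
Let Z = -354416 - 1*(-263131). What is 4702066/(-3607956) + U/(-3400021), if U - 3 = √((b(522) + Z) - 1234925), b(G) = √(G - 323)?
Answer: -7993566983627/6133563083538 - I*√(1326210 - √199)/3400021 ≈ -1.3032 - 0.00033871*I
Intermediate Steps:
Z = -91285 (Z = -354416 + 263131 = -91285)
b(G) = √(-323 + G)
U = 3 + √(-1326210 + √199) (U = 3 + √((√(-323 + 522) - 91285) - 1234925) = 3 + √((√199 - 91285) - 1234925) = 3 + √((-91285 + √199) - 1234925) = 3 + √(-1326210 + √199) ≈ 3.0 + 1151.6*I)
4702066/(-3607956) + U/(-3400021) = 4702066/(-3607956) + (3 + √(-1326210 + √199))/(-3400021) = 4702066*(-1/3607956) + (3 + √(-1326210 + √199))*(-1/3400021) = -2351033/1803978 + (-3/3400021 - √(-1326210 + √199)/3400021) = -7993566983627/6133563083538 - √(-1326210 + √199)/3400021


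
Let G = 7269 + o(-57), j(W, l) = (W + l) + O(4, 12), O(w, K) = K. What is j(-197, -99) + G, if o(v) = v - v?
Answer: 6985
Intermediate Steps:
o(v) = 0
j(W, l) = 12 + W + l (j(W, l) = (W + l) + 12 = 12 + W + l)
G = 7269 (G = 7269 + 0 = 7269)
j(-197, -99) + G = (12 - 197 - 99) + 7269 = -284 + 7269 = 6985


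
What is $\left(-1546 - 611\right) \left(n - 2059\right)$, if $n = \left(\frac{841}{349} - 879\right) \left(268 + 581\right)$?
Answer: $\frac{561797468277}{349} \approx 1.6097 \cdot 10^{9}$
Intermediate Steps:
$n = - \frac{259734570}{349}$ ($n = \left(841 \cdot \frac{1}{349} - 879\right) 849 = \left(\frac{841}{349} - 879\right) 849 = \left(- \frac{305930}{349}\right) 849 = - \frac{259734570}{349} \approx -7.4423 \cdot 10^{5}$)
$\left(-1546 - 611\right) \left(n - 2059\right) = \left(-1546 - 611\right) \left(- \frac{259734570}{349} - 2059\right) = \left(-2157\right) \left(- \frac{260453161}{349}\right) = \frac{561797468277}{349}$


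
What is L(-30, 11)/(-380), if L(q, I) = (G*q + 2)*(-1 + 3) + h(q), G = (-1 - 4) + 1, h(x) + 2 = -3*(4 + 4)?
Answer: -109/190 ≈ -0.57368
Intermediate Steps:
h(x) = -26 (h(x) = -2 - 3*(4 + 4) = -2 - 3*8 = -2 - 24 = -26)
G = -4 (G = -5 + 1 = -4)
L(q, I) = -22 - 8*q (L(q, I) = (-4*q + 2)*(-1 + 3) - 26 = (2 - 4*q)*2 - 26 = (4 - 8*q) - 26 = -22 - 8*q)
L(-30, 11)/(-380) = (-22 - 8*(-30))/(-380) = (-22 + 240)*(-1/380) = 218*(-1/380) = -109/190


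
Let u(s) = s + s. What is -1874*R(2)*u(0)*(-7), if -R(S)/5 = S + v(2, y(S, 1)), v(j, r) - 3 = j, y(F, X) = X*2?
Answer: 0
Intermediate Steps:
y(F, X) = 2*X
v(j, r) = 3 + j
u(s) = 2*s
R(S) = -25 - 5*S (R(S) = -5*(S + (3 + 2)) = -5*(S + 5) = -5*(5 + S) = -25 - 5*S)
-1874*R(2)*u(0)*(-7) = -1874*(-25 - 5*2)*2*0*(-7) = -1874*(-25 - 10)*0*(-7) = -(-65590)*0*(-7) = -1874*0*(-7) = 0*(-7) = 0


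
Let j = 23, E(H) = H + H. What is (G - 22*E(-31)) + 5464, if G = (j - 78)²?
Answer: 9853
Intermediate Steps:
E(H) = 2*H
G = 3025 (G = (23 - 78)² = (-55)² = 3025)
(G - 22*E(-31)) + 5464 = (3025 - 44*(-31)) + 5464 = (3025 - 22*(-62)) + 5464 = (3025 + 1364) + 5464 = 4389 + 5464 = 9853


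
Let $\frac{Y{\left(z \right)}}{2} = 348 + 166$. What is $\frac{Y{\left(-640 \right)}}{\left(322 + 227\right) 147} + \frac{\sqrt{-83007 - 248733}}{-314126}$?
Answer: $\frac{1028}{80703} - \frac{3 i \sqrt{9215}}{157063} \approx 0.012738 - 0.0018336 i$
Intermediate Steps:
$Y{\left(z \right)} = 1028$ ($Y{\left(z \right)} = 2 \left(348 + 166\right) = 2 \cdot 514 = 1028$)
$\frac{Y{\left(-640 \right)}}{\left(322 + 227\right) 147} + \frac{\sqrt{-83007 - 248733}}{-314126} = \frac{1028}{\left(322 + 227\right) 147} + \frac{\sqrt{-83007 - 248733}}{-314126} = \frac{1028}{549 \cdot 147} + \sqrt{-331740} \left(- \frac{1}{314126}\right) = \frac{1028}{80703} + 6 i \sqrt{9215} \left(- \frac{1}{314126}\right) = 1028 \cdot \frac{1}{80703} - \frac{3 i \sqrt{9215}}{157063} = \frac{1028}{80703} - \frac{3 i \sqrt{9215}}{157063}$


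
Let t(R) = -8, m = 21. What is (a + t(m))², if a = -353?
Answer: 130321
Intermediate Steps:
(a + t(m))² = (-353 - 8)² = (-361)² = 130321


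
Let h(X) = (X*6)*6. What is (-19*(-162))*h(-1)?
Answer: -110808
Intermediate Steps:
h(X) = 36*X (h(X) = (6*X)*6 = 36*X)
(-19*(-162))*h(-1) = (-19*(-162))*(36*(-1)) = 3078*(-36) = -110808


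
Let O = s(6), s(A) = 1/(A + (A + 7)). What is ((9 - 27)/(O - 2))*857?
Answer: 293094/37 ≈ 7921.5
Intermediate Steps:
s(A) = 1/(7 + 2*A) (s(A) = 1/(A + (7 + A)) = 1/(7 + 2*A))
O = 1/19 (O = 1/(7 + 2*6) = 1/(7 + 12) = 1/19 ≈ 0.052632)
((9 - 27)/(O - 2))*857 = ((9 - 27)/(1/19 - 2))*857 = -18/(-37/19)*857 = -18*(-19/37)*857 = (342/37)*857 = 293094/37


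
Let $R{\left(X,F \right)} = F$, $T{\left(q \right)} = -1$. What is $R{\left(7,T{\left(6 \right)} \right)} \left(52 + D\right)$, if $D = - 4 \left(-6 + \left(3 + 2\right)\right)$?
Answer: $-56$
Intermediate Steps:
$D = 4$ ($D = - 4 \left(-6 + 5\right) = \left(-4\right) \left(-1\right) = 4$)
$R{\left(7,T{\left(6 \right)} \right)} \left(52 + D\right) = - (52 + 4) = \left(-1\right) 56 = -56$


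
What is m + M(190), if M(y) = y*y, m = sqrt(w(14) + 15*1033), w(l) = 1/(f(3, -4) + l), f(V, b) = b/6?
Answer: 36100 + 3*sqrt(688670)/20 ≈ 36225.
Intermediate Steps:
f(V, b) = b/6 (f(V, b) = b*(1/6) = b/6)
w(l) = 1/(-2/3 + l) (w(l) = 1/((1/6)*(-4) + l) = 1/(-2/3 + l))
m = 3*sqrt(688670)/20 (m = sqrt(3/(-2 + 3*14) + 15*1033) = sqrt(3/(-2 + 42) + 15495) = sqrt(3/40 + 15495) = sqrt(619803/40) = 3*sqrt(688670)/20 ≈ 124.48)
M(y) = y**2
m + M(190) = 3*sqrt(688670)/20 + 190**2 = 3*sqrt(688670)/20 + 36100 = 36100 + 3*sqrt(688670)/20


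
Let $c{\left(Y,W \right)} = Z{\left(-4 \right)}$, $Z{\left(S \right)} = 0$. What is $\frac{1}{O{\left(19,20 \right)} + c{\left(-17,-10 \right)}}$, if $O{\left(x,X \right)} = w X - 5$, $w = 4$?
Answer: $\frac{1}{75} \approx 0.013333$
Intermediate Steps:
$O{\left(x,X \right)} = -5 + 4 X$ ($O{\left(x,X \right)} = 4 X - 5 = -5 + 4 X$)
$c{\left(Y,W \right)} = 0$
$\frac{1}{O{\left(19,20 \right)} + c{\left(-17,-10 \right)}} = \frac{1}{\left(-5 + 4 \cdot 20\right) + 0} = \frac{1}{\left(-5 + 80\right) + 0} = \frac{1}{75 + 0} = \frac{1}{75}$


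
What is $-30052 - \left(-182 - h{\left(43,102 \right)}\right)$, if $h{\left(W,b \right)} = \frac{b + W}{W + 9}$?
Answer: $- \frac{1553095}{52} \approx -29867.0$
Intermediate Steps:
$h{\left(W,b \right)} = \frac{W + b}{9 + W}$
$-30052 - \left(-182 - h{\left(43,102 \right)}\right) = -30052 - \left(-182 - \frac{43 + 102}{9 + 43}\right) = -30052 - \left(-182 - \frac{1}{52} \cdot 145\right) = -30052 - \left(-182 - \frac{145}{52}\right) = -30052 - - \frac{9609}{52} = -30052 + \frac{9609}{52} = - \frac{1553095}{52}$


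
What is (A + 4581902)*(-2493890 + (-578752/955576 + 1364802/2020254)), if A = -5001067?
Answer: 42042861329914929799805/40218879923 ≈ 1.0454e+12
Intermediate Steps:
(A + 4581902)*(-2493890 + (-578752/955576 + 1364802/2020254)) = (-5001067 + 4581902)*(-2493890 + (-578752/955576 + 1364802/2020254)) = -419165*(-2493890 + (-578752*1/955576 + 1364802*(1/2020254))) = -419165*(-2493890 + (-72344/119447 + 227467/336709)) = -419165*(-2493890 + 2811374853/40218879923) = -419165*(-100301459639795617/40218879923) = 42042861329914929799805/40218879923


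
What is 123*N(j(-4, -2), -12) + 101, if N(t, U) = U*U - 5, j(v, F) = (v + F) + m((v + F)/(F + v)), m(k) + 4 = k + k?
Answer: 17198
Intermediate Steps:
m(k) = -4 + 2*k (m(k) = -4 + (k + k) = -4 + 2*k)
j(v, F) = -2 + F + v (j(v, F) = (v + F) + (-4 + 2*((v + F)/(F + v))) = (F + v) + (-4 + 2*((F + v)/(F + v))) = (F + v) + (-4 + 2*1) = (F + v) + (-4 + 2) = (F + v) - 2 = -2 + F + v)
N(t, U) = -5 + U**2 (N(t, U) = U**2 - 5 = -5 + U**2)
123*N(j(-4, -2), -12) + 101 = 123*(-5 + (-12)**2) + 101 = 123*(-5 + 144) + 101 = 123*139 + 101 = 17097 + 101 = 17198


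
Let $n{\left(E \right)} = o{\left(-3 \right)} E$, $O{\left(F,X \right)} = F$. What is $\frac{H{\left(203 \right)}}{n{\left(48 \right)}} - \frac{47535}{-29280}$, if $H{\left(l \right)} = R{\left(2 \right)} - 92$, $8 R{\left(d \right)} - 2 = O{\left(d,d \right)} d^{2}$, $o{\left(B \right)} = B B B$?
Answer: $\frac{178507}{105408} \approx 1.6935$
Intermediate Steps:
$o{\left(B \right)} = B^{3}$ ($o{\left(B \right)} = B^{2} B = B^{3}$)
$n{\left(E \right)} = - 27 E$ ($n{\left(E \right)} = \left(-3\right)^{3} E = - 27 E$)
$R{\left(d \right)} = \frac{1}{4} + \frac{d^{3}}{8}$ ($R{\left(d \right)} = \frac{1}{4} + \frac{d d^{2}}{8} = \frac{1}{4} + \frac{d^{3}}{8}$)
$H{\left(l \right)} = - \frac{363}{4}$ ($H{\left(l \right)} = \left(\frac{1}{4} + \frac{2^{3}}{8}\right) - 92 = \left(\frac{1}{4} + \frac{1}{8} \cdot 8\right) - 92 = \left(\frac{1}{4} + 1\right) - 92 = \frac{5}{4} - 92 = - \frac{363}{4}$)
$\frac{H{\left(203 \right)}}{n{\left(48 \right)}} - \frac{47535}{-29280} = - \frac{363}{4 \left(\left(-27\right) 48\right)} - \frac{47535}{-29280} = - \frac{363}{4 \left(-1296\right)} - - \frac{3169}{1952} = \left(- \frac{363}{4}\right) \left(- \frac{1}{1296}\right) + \frac{3169}{1952} = \frac{121}{1728} + \frac{3169}{1952} = \frac{178507}{105408}$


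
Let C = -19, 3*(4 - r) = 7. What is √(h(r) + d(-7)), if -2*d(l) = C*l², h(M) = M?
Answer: √16818/6 ≈ 21.614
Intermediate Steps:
r = 5/3 (r = 4 - ⅓*7 = 4 - 7/3 = 5/3 ≈ 1.6667)
d(l) = 19*l²/2 (d(l) = -(-19)*l²/2 = 19*l²/2)
√(h(r) + d(-7)) = √(5/3 + (19/2)*(-7)²) = √(5/3 + (19/2)*49) = √(5/3 + 931/2) = √(2803/6) = √16818/6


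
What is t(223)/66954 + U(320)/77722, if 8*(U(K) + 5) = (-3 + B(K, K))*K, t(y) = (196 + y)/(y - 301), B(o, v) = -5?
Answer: -864924709/202948152732 ≈ -0.0042618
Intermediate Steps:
t(y) = (196 + y)/(-301 + y)
U(K) = -5 - K (U(K) = -5 + ((-3 - 5)*K)/8 = -5 + (-8*K)/8 = -5 - K)
t(223)/66954 + U(320)/77722 = ((196 + 223)/(-301 + 223))/66954 + (-5 - 1*320)/77722 = (419/(-78))*(1/66954) + (-5 - 320)*(1/77722) = -1/78*419*(1/66954) - 325*1/77722 = -419/78*1/66954 - 325/77722 = -419/5222412 - 325/77722 = -864924709/202948152732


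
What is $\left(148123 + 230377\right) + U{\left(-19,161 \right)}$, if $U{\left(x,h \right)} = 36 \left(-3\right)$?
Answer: $378392$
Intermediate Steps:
$U{\left(x,h \right)} = -108$
$\left(148123 + 230377\right) + U{\left(-19,161 \right)} = \left(148123 + 230377\right) - 108 = 378500 - 108 = 378392$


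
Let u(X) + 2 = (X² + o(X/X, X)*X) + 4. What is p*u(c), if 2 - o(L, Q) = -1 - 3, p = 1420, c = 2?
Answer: 25560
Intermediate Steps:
o(L, Q) = 6 (o(L, Q) = 2 - (-1 - 3) = 2 - 1*(-4) = 2 + 4 = 6)
u(X) = 2 + X² + 6*X (u(X) = -2 + ((X² + 6*X) + 4) = -2 + (4 + X² + 6*X) = 2 + X² + 6*X)
p*u(c) = 1420*(2 + 2² + 6*2) = 1420*(2 + 4 + 12) = 1420*18 = 25560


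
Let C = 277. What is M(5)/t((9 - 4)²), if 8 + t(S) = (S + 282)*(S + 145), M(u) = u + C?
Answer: 47/8697 ≈ 0.0054042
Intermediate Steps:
M(u) = 277 + u (M(u) = u + 277 = 277 + u)
t(S) = -8 + (145 + S)*(282 + S) (t(S) = -8 + (S + 282)*(S + 145) = -8 + (282 + S)*(145 + S) = -8 + (145 + S)*(282 + S))
M(5)/t((9 - 4)²) = (277 + 5)/(40882 + ((9 - 4)²)² + 427*(9 - 4)²) = 282/(40882 + (5²)² + 427*5²) = 282/(40882 + 25² + 427*25) = 282/(40882 + 625 + 10675) = 282/52182 = 282*(1/52182) = 47/8697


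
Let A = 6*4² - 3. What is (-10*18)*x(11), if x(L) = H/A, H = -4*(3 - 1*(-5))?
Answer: 1920/31 ≈ 61.935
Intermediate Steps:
A = 93 (A = 6*16 - 3 = 96 - 3 = 93)
H = -32 (H = -4*(3 + 5) = -4*8 = -32)
x(L) = -32/93
(-10*18)*x(11) = -10*18*(-32/93) = -180*(-32/93) = 1920/31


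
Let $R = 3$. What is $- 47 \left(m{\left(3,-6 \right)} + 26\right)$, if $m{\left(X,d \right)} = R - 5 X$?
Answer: $-658$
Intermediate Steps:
$m{\left(X,d \right)} = 3 - 5 X$
$- 47 \left(m{\left(3,-6 \right)} + 26\right) = - 47 \left(\left(3 - 15\right) + 26\right) = - 47 \left(-12 + 26\right) = \left(-47\right) 14 = -658$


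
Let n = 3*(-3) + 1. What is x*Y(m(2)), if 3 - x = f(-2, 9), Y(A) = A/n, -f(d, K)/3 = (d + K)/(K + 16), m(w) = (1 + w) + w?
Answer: -12/5 ≈ -2.4000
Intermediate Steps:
n = -8 (n = -9 + 1 = -8)
m(w) = 1 + 2*w
f(d, K) = -3*(K + d)/(16 + K) (f(d, K) = -3*(d + K)/(K + 16) = -3*(K + d)/(16 + K))
Y(A) = -A/8 (Y(A) = A/(-8) = A*(-⅛) = -A/8)
x = 96/25 (x = 3 - 3*(-1*9 - 1*(-2))/(16 + 9) = 3 - 3*(-9 + 2)/25 = 3 - 3*(-7)/25 = 3 - 1*(-21/25) = 3 + 21/25 = 96/25 ≈ 3.8400)
x*Y(m(2)) = 96*(-(1 + 2*2)/8)/25 = 96*(-(1 + 4)/8)/25 = 96*(-⅛*5)/25 = (96/25)*(-5/8) = -12/5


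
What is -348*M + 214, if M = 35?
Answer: -11966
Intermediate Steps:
-348*M + 214 = -348*35 + 214 = -12180 + 214 = -11966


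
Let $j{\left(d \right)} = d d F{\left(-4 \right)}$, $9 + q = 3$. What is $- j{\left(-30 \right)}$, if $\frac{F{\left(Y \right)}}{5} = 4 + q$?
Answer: $9000$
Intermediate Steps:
$q = -6$ ($q = -9 + 3 = -6$)
$F{\left(Y \right)} = -10$ ($F{\left(Y \right)} = 5 \left(4 - 6\right) = 5 \left(-2\right) = -10$)
$j{\left(d \right)} = - 10 d^{2}$ ($j{\left(d \right)} = d d \left(-10\right) = d^{2} \left(-10\right) = - 10 d^{2}$)
$- j{\left(-30 \right)} = - \left(-10\right) \left(-30\right)^{2} = - \left(-10\right) 900 = \left(-1\right) \left(-9000\right) = 9000$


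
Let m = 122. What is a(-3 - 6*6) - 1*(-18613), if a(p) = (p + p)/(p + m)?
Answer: 1544801/83 ≈ 18612.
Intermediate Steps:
a(p) = 2*p/(122 + p) (a(p) = (p + p)/(p + 122) = (2*p)/(122 + p) = 2*p/(122 + p))
a(-3 - 6*6) - 1*(-18613) = 2*(-3 - 6*6)/(122 + (-3 - 6*6)) - 1*(-18613) = 2*(-3 - 36)/(122 + (-3 - 36)) + 18613 = 2*(-39)/(122 - 39) + 18613 = 2*(-39)/83 + 18613 = 2*(-39)*(1/83) + 18613 = -78/83 + 18613 = 1544801/83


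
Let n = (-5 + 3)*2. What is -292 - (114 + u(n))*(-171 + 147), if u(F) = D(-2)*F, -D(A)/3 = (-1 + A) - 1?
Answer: 1292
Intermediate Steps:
n = -4 (n = -2*2 = -4)
D(A) = 6 - 3*A (D(A) = -3*((-1 + A) - 1) = -3*(-2 + A) = 6 - 3*A)
u(F) = 12*F (u(F) = (6 - 3*(-2))*F = (6 + 6)*F = 12*F)
-292 - (114 + u(n))*(-171 + 147) = -292 - (114 + 12*(-4))*(-171 + 147) = -292 - (114 - 48)*(-24) = -292 - 66*(-24) = -292 - 1*(-1584) = -292 + 1584 = 1292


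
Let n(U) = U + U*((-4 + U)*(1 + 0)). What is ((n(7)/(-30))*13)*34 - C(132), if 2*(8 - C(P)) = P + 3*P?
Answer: -2348/15 ≈ -156.53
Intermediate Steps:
n(U) = U + U*(-4 + U) (n(U) = U + U*((-4 + U)*1) = U + U*(-4 + U))
C(P) = 8 - 2*P (C(P) = 8 - (P + 3*P)/2 = 8 - 2*P)
((n(7)/(-30))*13)*34 - C(132) = (((7*(-3 + 7))/(-30))*13)*34 - (8 - 2*132) = (((7*4)*(-1/30))*13)*34 - (8 - 264) = ((28*(-1/30))*13)*34 - 1*(-256) = -14/15*13*34 + 256 = -182/15*34 + 256 = -6188/15 + 256 = -2348/15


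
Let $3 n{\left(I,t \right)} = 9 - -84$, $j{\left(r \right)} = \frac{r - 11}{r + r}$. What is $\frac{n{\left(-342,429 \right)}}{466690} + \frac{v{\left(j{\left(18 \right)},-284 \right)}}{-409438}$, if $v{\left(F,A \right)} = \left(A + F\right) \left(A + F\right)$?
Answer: $- \frac{24349980492161}{123820241902560} \approx -0.19666$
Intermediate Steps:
$j{\left(r \right)} = \frac{-11 + r}{2 r}$
$n{\left(I,t \right)} = 31$ ($n{\left(I,t \right)} = \frac{9 - -84}{3} = \frac{9 + 84}{3} = \frac{1}{3} \cdot 93 = 31$)
$v{\left(F,A \right)} = \left(A + F\right)^{2}$
$\frac{n{\left(-342,429 \right)}}{466690} + \frac{v{\left(j{\left(18 \right)},-284 \right)}}{-409438} = \frac{31}{466690} + \frac{\left(-284 + \frac{-11 + 18}{2 \cdot 18}\right)^{2}}{-409438} = 31 \cdot \frac{1}{466690} + \left(-284 + \frac{1}{2} \cdot \frac{1}{18} \cdot 7\right)^{2} \left(- \frac{1}{409438}\right) = \frac{31}{466690} + \left(-284 + \frac{7}{36}\right)^{2} \left(- \frac{1}{409438}\right) = \frac{31}{466690} + \left(- \frac{10217}{36}\right)^{2} \left(- \frac{1}{409438}\right) = \frac{31}{466690} + \frac{104387089}{1296} \left(- \frac{1}{409438}\right) = \frac{31}{466690} - \frac{104387089}{530631648} = - \frac{24349980492161}{123820241902560}$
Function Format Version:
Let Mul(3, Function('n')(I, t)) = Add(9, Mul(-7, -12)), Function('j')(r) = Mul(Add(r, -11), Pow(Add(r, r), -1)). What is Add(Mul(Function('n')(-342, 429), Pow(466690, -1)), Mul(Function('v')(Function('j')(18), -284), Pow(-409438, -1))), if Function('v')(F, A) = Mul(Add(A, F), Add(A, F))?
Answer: Rational(-24349980492161, 123820241902560) ≈ -0.19666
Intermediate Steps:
Function('j')(r) = Mul(Rational(1, 2), Pow(r, -1), Add(-11, r)) (Function('j')(r) = Mul(Add(-11, r), Pow(Mul(2, r), -1)) = Mul(Add(-11, r), Mul(Rational(1, 2), Pow(r, -1))) = Mul(Rational(1, 2), Pow(r, -1), Add(-11, r)))
Function('n')(I, t) = 31 (Function('n')(I, t) = Mul(Rational(1, 3), Add(9, Mul(-7, -12))) = Mul(Rational(1, 3), Add(9, 84)) = Mul(Rational(1, 3), 93) = 31)
Function('v')(F, A) = Pow(Add(A, F), 2)
Add(Mul(Function('n')(-342, 429), Pow(466690, -1)), Mul(Function('v')(Function('j')(18), -284), Pow(-409438, -1))) = Add(Mul(31, Pow(466690, -1)), Mul(Pow(Add(-284, Mul(Rational(1, 2), Pow(18, -1), Add(-11, 18))), 2), Pow(-409438, -1))) = Add(Mul(31, Rational(1, 466690)), Mul(Pow(Add(-284, Mul(Rational(1, 2), Rational(1, 18), 7)), 2), Rational(-1, 409438))) = Add(Rational(31, 466690), Mul(Pow(Add(-284, Rational(7, 36)), 2), Rational(-1, 409438))) = Add(Rational(31, 466690), Mul(Pow(Rational(-10217, 36), 2), Rational(-1, 409438))) = Add(Rational(31, 466690), Mul(Rational(104387089, 1296), Rational(-1, 409438))) = Add(Rational(31, 466690), Rational(-104387089, 530631648)) = Rational(-24349980492161, 123820241902560)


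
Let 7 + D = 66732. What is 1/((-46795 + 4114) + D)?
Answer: 1/24044 ≈ 4.1590e-5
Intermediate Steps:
D = 66725 (D = -7 + 66732 = 66725)
1/((-46795 + 4114) + D) = 1/((-46795 + 4114) + 66725) = 1/(-42681 + 66725) = 1/24044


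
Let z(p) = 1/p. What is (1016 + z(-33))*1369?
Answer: 45898463/33 ≈ 1.3909e+6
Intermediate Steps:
(1016 + z(-33))*1369 = (1016 + 1/(-33))*1369 = (1016 - 1/33)*1369 = (33527/33)*1369 = 45898463/33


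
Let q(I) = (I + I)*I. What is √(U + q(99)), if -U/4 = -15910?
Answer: √83242 ≈ 288.52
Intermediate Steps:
q(I) = 2*I² (q(I) = (2*I)*I = 2*I²)
U = 63640 (U = -4*(-15910) = 63640)
√(U + q(99)) = √(63640 + 2*99²) = √(63640 + 2*9801) = √(63640 + 19602) = √83242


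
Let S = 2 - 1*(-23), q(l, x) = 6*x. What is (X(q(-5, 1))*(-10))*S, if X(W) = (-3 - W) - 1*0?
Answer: 2250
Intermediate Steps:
S = 25 (S = 2 + 23 = 25)
X(W) = -3 - W (X(W) = (-3 - W) + 0 = -3 - W)
(X(q(-5, 1))*(-10))*S = ((-3 - 6)*(-10))*25 = -9*(-10)*25 = 90*25 = 2250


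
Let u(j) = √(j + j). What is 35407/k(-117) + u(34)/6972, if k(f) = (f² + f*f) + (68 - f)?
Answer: 35407/27563 + √17/3486 ≈ 1.2858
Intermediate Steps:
k(f) = 68 - f + 2*f² (k(f) = (f² + f²) + (68 - f) = 2*f² + (68 - f) = 68 - f + 2*f²)
u(j) = √2*√j (u(j) = √(2*j) = √2*√j)
35407/k(-117) + u(34)/6972 = 35407/(68 - 1*(-117) + 2*(-117)²) + (√2*√34)/6972 = 35407/(68 + 117 + 2*13689) + (2*√17)*(1/6972) = 35407/(68 + 117 + 27378) + √17/3486 = 35407/27563 + √17/3486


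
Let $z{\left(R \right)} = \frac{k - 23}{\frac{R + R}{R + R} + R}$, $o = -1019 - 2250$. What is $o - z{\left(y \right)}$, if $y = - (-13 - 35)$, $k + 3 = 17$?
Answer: $- \frac{160172}{49} \approx -3268.8$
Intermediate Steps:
$k = 14$ ($k = -3 + 17 = 14$)
$o = -3269$ ($o = -1019 - 2250 = -3269$)
$y = 48$ ($y = \left(-1\right) \left(-48\right) = 48$)
$z{\left(R \right)} = - \frac{9}{1 + R}$ ($z{\left(R \right)} = \frac{14 - 23}{\frac{R + R}{R + R} + R} = - \frac{9}{\frac{2 R}{2 R} + R} = - \frac{9}{2 R \frac{1}{2 R} + R} = - \frac{9}{1 + R}$)
$o - z{\left(y \right)} = -3269 - - \frac{9}{1 + 48} = -3269 - - \frac{9}{49} = -3269 + \frac{9}{49} = - \frac{160172}{49}$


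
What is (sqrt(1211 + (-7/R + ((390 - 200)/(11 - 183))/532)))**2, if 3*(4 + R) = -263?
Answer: 801973393/662200 ≈ 1211.1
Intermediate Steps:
R = -275/3 (R = -4 + (1/3)*(-263) = -4 - 263/3 = -275/3 ≈ -91.667)
(sqrt(1211 + (-7/R + ((390 - 200)/(11 - 183))/532)))**2 = (sqrt(1211 + (-7/(-275/3) + ((390 - 200)/(11 - 183))/532)))**2 = (sqrt(1211 + (-7*(-3/275) + (190/(-172))*(1/532))))**2 = (sqrt(1211 + (21/275 + (190*(-1/172))*(1/532))))**2 = (sqrt(1211 + (21/275 - 95/86*1/532)))**2 = (sqrt(1211 + (21/275 - 5/2408)))**2 = (sqrt(1211 + 49193/662200))**2 = (sqrt(801973393/662200))**2 = (sqrt(5310667808446)/66220)**2 = 801973393/662200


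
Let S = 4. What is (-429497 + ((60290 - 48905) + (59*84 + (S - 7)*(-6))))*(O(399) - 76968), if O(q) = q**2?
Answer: -33973577154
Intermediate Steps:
(-429497 + ((60290 - 48905) + (59*84 + (S - 7)*(-6))))*(O(399) - 76968) = (-429497 + ((60290 - 48905) + (59*84 + (4 - 7)*(-6))))*(399**2 - 76968) = (-429497 + (11385 + (4956 - 3*(-6))))*(159201 - 76968) = (-429497 + (11385 + (4956 + 18)))*82233 = (-429497 + (11385 + 4974))*82233 = (-429497 + 16359)*82233 = -413138*82233 = -33973577154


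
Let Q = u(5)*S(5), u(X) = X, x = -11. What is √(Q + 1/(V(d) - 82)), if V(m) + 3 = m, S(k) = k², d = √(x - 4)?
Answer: √((10624 - 125*I*√15)/(85 - I*√15)) ≈ 11.18 - 2.0e-5*I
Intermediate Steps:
d = I*√15 (d = √(-11 - 4) = √(-15) = I*√15 ≈ 3.873*I)
V(m) = -3 + m
Q = 125 (Q = 5*5² = 5*25 = 125)
√(Q + 1/(V(d) - 82)) = √(125 + 1/((-3 + I*√15) - 82)) = √(125 + 1/(-85 + I*√15))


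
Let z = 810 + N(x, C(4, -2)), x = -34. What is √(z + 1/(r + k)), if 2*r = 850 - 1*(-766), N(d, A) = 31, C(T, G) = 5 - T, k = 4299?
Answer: 2*√5483625929/5107 ≈ 29.000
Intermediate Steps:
r = 808 (r = (850 - 1*(-766))/2 = (850 + 766)/2 = (½)*1616 = 808)
z = 841 (z = 810 + 31 = 841)
√(z + 1/(r + k)) = √(841 + 1/(808 + 4299)) = √(841 + 1/5107) = √(4294988/5107) = 2*√5483625929/5107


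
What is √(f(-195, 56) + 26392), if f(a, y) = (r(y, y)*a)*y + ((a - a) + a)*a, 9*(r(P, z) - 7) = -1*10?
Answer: √993/3 ≈ 10.504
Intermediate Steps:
r(P, z) = 53/9 (r(P, z) = 7 + (-1*10)/9 = 7 + (⅑)*(-10) = 7 - 10/9 = 53/9)
f(a, y) = a² + 53*a*y/9 (f(a, y) = (53*a/9)*y + ((a - a) + a)*a = 53*a*y/9 + (0 + a)*a = 53*a*y/9 + a*a = 53*a*y/9 + a² = a² + 53*a*y/9)
√(f(-195, 56) + 26392) = √((⅑)*(-195)*(9*(-195) + 53*56) + 26392) = √((⅑)*(-195)*(-1755 + 2968) + 26392) = √((⅑)*(-195)*1213 + 26392) = √(-78845/3 + 26392) = √(331/3) = √993/3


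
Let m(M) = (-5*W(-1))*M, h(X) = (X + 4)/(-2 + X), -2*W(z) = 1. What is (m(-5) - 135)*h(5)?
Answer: -885/2 ≈ -442.50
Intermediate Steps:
W(z) = -½ (W(z) = -½*1 = -½)
h(X) = (4 + X)/(-2 + X)
m(M) = 5*M/2 (m(M) = (-5*(-½))*M = 5*M/2)
(m(-5) - 135)*h(5) = ((5/2)*(-5) - 135)*((4 + 5)/(-2 + 5)) = (-25/2 - 135)*(9/3) = -295*9/6 = -295/2*3 = -885/2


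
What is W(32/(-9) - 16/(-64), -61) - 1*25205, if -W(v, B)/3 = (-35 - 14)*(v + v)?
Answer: -157061/6 ≈ -26177.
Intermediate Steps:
W(v, B) = 294*v (W(v, B) = -3*(-35 - 14)*(v + v) = -(-147)*2*v = -(-294)*v = 294*v)
W(32/(-9) - 16/(-64), -61) - 1*25205 = 294*(32/(-9) - 16/(-64)) - 1*25205 = 294*(32*(-⅑) - 16*(-1/64)) - 25205 = 294*(-32/9 + ¼) - 25205 = 294*(-119/36) - 25205 = -5831/6 - 25205 = -157061/6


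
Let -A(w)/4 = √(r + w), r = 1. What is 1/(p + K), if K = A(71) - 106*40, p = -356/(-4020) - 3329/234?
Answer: -26141644024470/111203080588688929 + 147479810400*√2/111203080588688929 ≈ -0.00023320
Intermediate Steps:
A(w) = -4*√(1 + w)
p = -1108273/78390 (p = -356*(-1/4020) - 3329*1/234 = 89/1005 - 3329/234 = -1108273/78390 ≈ -14.138)
K = -4240 - 24*√2 (K = -4*√(1 + 71) - 106*40 = -24*√2 - 1*4240 = -24*√2 - 4240 = -4240 - 24*√2 ≈ -4273.9)
1/(p + K) = 1/(-1108273/78390 + (-4240 - 24*√2)) = 1/(-333481873/78390 - 24*√2)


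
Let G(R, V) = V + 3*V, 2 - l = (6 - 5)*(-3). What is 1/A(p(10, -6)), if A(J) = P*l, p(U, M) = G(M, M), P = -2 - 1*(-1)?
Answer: -⅕ ≈ -0.20000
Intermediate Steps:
P = -1 (P = -2 + 1 = -1)
l = 5 (l = 2 - (6 - 5)*(-3) = 2 - (-3) = 2 - 1*(-3) = 2 + 3 = 5)
G(R, V) = 4*V
p(U, M) = 4*M
A(J) = -5 (A(J) = -1*5 = -5)
1/A(p(10, -6)) = 1/(-5) = -⅕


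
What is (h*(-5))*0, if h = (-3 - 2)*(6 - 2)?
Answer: 0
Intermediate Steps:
h = -20 (h = -5*4 = -20)
(h*(-5))*0 = -20*(-5)*0 = 100*0 = 0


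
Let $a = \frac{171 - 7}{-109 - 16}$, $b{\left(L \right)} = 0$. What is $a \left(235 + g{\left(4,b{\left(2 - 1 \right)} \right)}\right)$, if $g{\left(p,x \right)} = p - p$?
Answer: $- \frac{7708}{25} \approx -308.32$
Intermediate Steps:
$g{\left(p,x \right)} = 0$
$a = - \frac{164}{125}$ ($a = \frac{164}{-125} = 164 \left(- \frac{1}{125}\right) = - \frac{164}{125} \approx -1.312$)
$a \left(235 + g{\left(4,b{\left(2 - 1 \right)} \right)}\right) = - \frac{164 \left(235 + 0\right)}{125} = \left(- \frac{164}{125}\right) 235 = - \frac{7708}{25}$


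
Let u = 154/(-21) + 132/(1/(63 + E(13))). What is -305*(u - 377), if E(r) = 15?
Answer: -9069175/3 ≈ -3.0231e+6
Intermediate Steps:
u = 30866/3 (u = 154/(-21) + 132/(1/(63 + 15)) = 154*(-1/21) + 132/(1/78) = -22/3 + 132/(1/78) = -22/3 + 132*78 = -22/3 + 10296 = 30866/3 ≈ 10289.)
-305*(u - 377) = -305*(30866/3 - 377) = -305*29735/3 = -9069175/3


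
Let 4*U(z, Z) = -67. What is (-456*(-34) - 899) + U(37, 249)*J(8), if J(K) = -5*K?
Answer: 15275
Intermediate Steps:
U(z, Z) = -67/4 (U(z, Z) = (¼)*(-67) = -67/4)
(-456*(-34) - 899) + U(37, 249)*J(8) = (-456*(-34) - 899) - (-335)*8/4 = (15504 - 899) - 67/4*(-40) = 14605 + 670 = 15275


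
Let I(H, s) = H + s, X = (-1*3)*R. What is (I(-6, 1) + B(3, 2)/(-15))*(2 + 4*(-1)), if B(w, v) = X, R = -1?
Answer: 52/5 ≈ 10.400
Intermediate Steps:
X = 3 (X = -1*3*(-1) = -3*(-1) = 3)
B(w, v) = 3
(I(-6, 1) + B(3, 2)/(-15))*(2 + 4*(-1)) = ((-6 + 1) + 3/(-15))*(2 + 4*(-1)) = (-5 + 3*(-1/15))*(2 - 4) = (-5 - ⅕)*(-2) = -26/5*(-2) = 52/5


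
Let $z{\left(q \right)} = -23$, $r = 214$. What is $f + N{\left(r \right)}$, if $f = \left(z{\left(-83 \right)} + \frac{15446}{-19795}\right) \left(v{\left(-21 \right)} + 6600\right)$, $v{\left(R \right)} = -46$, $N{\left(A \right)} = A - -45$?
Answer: $- \frac{3080044069}{19795} \approx -1.556 \cdot 10^{5}$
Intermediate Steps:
$N{\left(A \right)} = 45 + A$ ($N{\left(A \right)} = A + 45 = 45 + A$)
$f = - \frac{3085170974}{19795}$ ($f = \left(-23 + \frac{15446}{-19795}\right) \left(-46 + 6600\right) = \left(-23 + 15446 \left(- \frac{1}{19795}\right)\right) 6554 = \left(-23 - \frac{15446}{19795}\right) 6554 = \left(- \frac{470731}{19795}\right) 6554 = - \frac{3085170974}{19795} \approx -1.5586 \cdot 10^{5}$)
$f + N{\left(r \right)} = - \frac{3085170974}{19795} + \left(45 + 214\right) = - \frac{3085170974}{19795} + 259 = - \frac{3080044069}{19795}$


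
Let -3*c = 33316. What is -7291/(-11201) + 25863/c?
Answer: -27224671/16224892 ≈ -1.6780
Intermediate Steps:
c = -33316/3 (c = -⅓*33316 = -33316/3 ≈ -11105.)
-7291/(-11201) + 25863/c = -7291/(-11201) + 25863/(-33316/3) = -7291*(-1/11201) + 25863*(-3/33316) = 317/487 - 77589/33316 = -27224671/16224892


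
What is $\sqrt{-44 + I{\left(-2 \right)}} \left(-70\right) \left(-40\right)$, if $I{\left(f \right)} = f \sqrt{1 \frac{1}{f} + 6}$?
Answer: $2800 \sqrt{-44 - \sqrt{22}} \approx 19538.0 i$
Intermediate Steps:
$I{\left(f \right)} = f \sqrt{6 + \frac{1}{f}}$ ($I{\left(f \right)} = f \sqrt{\frac{1}{f} + 6} = f \sqrt{6 + \frac{1}{f}}$)
$\sqrt{-44 + I{\left(-2 \right)}} \left(-70\right) \left(-40\right) = \sqrt{-44 - 2 \sqrt{6 + \frac{1}{-2}}} \left(-70\right) \left(-40\right) = \sqrt{-44 - 2 \sqrt{6 - \frac{1}{2}}} \left(-70\right) \left(-40\right) = \sqrt{-44 - 2 \sqrt{\frac{11}{2}}} \left(-70\right) \left(-40\right) = \sqrt{-44 - 2 \frac{\sqrt{22}}{2}} \left(-70\right) \left(-40\right) = \sqrt{-44 - \sqrt{22}} \left(-70\right) \left(-40\right) = - 70 \sqrt{-44 - \sqrt{22}} \left(-40\right) = 2800 \sqrt{-44 - \sqrt{22}}$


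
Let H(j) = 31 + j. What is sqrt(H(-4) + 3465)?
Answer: 6*sqrt(97) ≈ 59.093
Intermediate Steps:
sqrt(H(-4) + 3465) = sqrt((31 - 4) + 3465) = sqrt(27 + 3465) = sqrt(3492) = 6*sqrt(97)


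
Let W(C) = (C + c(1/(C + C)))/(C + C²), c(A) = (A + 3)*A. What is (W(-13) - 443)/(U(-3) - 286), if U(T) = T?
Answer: 15575291/10158928 ≈ 1.5332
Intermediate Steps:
c(A) = A*(3 + A) (c(A) = (3 + A)*A = A*(3 + A))
W(C) = (C + (3 + 1/(2*C))/(2*C))/(C + C²) (W(C) = (C + (3 + 1/(C + C))/(C + C))/(C + C²) = (C + (3 + 1/(2*C))/((2*C)))/(C + C²) = (C + (1/(2*C))*(3 + 1/(2*C)))/(C + C²) = (C + (3 + 1/(2*C))/(2*C))/(C + C²))
(W(-13) - 443)/(U(-3) - 286) = ((¼)*(1 + 4*(-13)³ + 6*(-13))/((-13)³*(1 - 13)) - 443)/(-3 - 286) = ((¼)*(-1/2197)*(1 + 4*(-2197) - 78)/(-12) - 443)/(-289) = ((¼)*(-1/2197)*(-1/12)*(1 - 8788 - 78) - 443)*(-1/289) = ((¼)*(-1/2197)*(-1/12)*(-8865) - 443)*(-1/289) = (-2955/35152 - 443)*(-1/289) = -15575291/35152*(-1/289) = 15575291/10158928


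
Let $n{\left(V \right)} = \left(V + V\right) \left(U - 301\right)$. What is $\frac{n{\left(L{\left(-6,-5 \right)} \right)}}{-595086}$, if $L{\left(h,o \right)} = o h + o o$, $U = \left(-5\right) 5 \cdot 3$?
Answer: $\frac{20680}{297543} \approx 0.069503$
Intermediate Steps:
$U = -75$ ($U = \left(-25\right) 3 = -75$)
$L{\left(h,o \right)} = o^{2} + h o$ ($L{\left(h,o \right)} = h o + o^{2} = o^{2} + h o$)
$n{\left(V \right)} = - 752 V$ ($n{\left(V \right)} = \left(V + V\right) \left(-75 - 301\right) = 2 V \left(-376\right) = - 752 V$)
$\frac{n{\left(L{\left(-6,-5 \right)} \right)}}{-595086} = \frac{\left(-752\right) \left(- 5 \left(-6 - 5\right)\right)}{-595086} = - 752 \left(\left(-5\right) \left(-11\right)\right) \left(- \frac{1}{595086}\right) = \left(-752\right) 55 \left(- \frac{1}{595086}\right) = \left(-41360\right) \left(- \frac{1}{595086}\right) = \frac{20680}{297543}$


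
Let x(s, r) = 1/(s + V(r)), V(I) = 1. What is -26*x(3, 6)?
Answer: -13/2 ≈ -6.5000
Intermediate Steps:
x(s, r) = 1/(1 + s) (x(s, r) = 1/(s + 1) = 1/(1 + s))
-26*x(3, 6) = -26/(1 + 3) = -26/4 = -26*¼ = -13/2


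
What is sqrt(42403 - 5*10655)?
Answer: 6*I*sqrt(302) ≈ 104.27*I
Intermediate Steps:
sqrt(42403 - 5*10655) = sqrt(42403 - 53275) = sqrt(-10872) = 6*I*sqrt(302)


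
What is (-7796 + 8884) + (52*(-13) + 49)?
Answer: 461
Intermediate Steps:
(-7796 + 8884) + (52*(-13) + 49) = 1088 + (-676 + 49) = 1088 - 627 = 461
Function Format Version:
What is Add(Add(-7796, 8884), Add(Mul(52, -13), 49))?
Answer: 461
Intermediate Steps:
Add(Add(-7796, 8884), Add(Mul(52, -13), 49)) = Add(1088, Add(-676, 49)) = Add(1088, -627) = 461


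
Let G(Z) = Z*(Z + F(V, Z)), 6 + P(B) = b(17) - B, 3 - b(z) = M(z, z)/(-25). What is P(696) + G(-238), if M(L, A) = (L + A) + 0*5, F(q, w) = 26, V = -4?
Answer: 1243959/25 ≈ 49758.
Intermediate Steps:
M(L, A) = A + L (M(L, A) = (A + L) + 0 = A + L)
b(z) = 3 + 2*z/25 (b(z) = 3 - (z + z)/(-25) = 3 - 2*z*(-1)/25 = 3 - (-2)*z/25 = 3 + 2*z/25)
P(B) = -41/25 - B (P(B) = -6 + ((3 + (2/25)*17) - B) = -6 + ((3 + 34/25) - B) = -6 + (109/25 - B) = -41/25 - B)
G(Z) = Z*(26 + Z) (G(Z) = Z*(Z + 26) = Z*(26 + Z))
P(696) + G(-238) = (-41/25 - 1*696) - 238*(26 - 238) = (-41/25 - 696) - 238*(-212) = -17441/25 + 50456 = 1243959/25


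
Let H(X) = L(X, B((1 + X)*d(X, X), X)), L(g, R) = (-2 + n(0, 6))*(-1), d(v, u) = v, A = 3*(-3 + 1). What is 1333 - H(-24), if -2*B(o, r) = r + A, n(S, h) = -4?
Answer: 1327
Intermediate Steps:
A = -6 (A = 3*(-2) = -6)
B(o, r) = 3 - r/2 (B(o, r) = -(r - 6)/2 = -(-6 + r)/2 = 3 - r/2)
L(g, R) = 6 (L(g, R) = (-2 - 4)*(-1) = -6*(-1) = 6)
H(X) = 6
1333 - H(-24) = 1333 - 1*6 = 1333 - 6 = 1327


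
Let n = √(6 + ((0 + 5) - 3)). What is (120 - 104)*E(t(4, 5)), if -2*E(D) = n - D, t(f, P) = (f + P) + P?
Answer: 112 - 16*√2 ≈ 89.373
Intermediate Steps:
t(f, P) = f + 2*P (t(f, P) = (P + f) + P = f + 2*P)
n = 2*√2 (n = √(6 + (5 - 3)) = √(6 + 2) = √8 = 2*√2 ≈ 2.8284)
E(D) = D/2 - √2 (E(D) = -(2*√2 - D)/2 = -(-D + 2*√2)/2 = D/2 - √2)
(120 - 104)*E(t(4, 5)) = (120 - 104)*((4 + 2*5)/2 - √2) = 16*((4 + 10)/2 - √2) = 16*((½)*14 - √2) = 16*(7 - √2) = 112 - 16*√2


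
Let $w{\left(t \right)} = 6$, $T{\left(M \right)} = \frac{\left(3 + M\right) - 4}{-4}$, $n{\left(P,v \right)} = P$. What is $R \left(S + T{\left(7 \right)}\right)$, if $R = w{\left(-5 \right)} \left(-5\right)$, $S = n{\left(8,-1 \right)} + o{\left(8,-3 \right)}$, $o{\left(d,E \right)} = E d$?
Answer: $525$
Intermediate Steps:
$T{\left(M \right)} = \frac{1}{4} - \frac{M}{4}$ ($T{\left(M \right)} = \left(-1 + M\right) \left(- \frac{1}{4}\right) = \frac{1}{4} - \frac{M}{4}$)
$S = -16$ ($S = 8 - 24 = -16$)
$R = -30$ ($R = 6 \left(-5\right) = -30$)
$R \left(S + T{\left(7 \right)}\right) = - 30 \left(-16 + \left(\frac{1}{4} - \frac{7}{4}\right)\right) = - 30 \left(-16 - \frac{3}{2}\right) = \left(-30\right) \left(- \frac{35}{2}\right) = 525$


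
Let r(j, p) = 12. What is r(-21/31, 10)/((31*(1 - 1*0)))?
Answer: 12/31 ≈ 0.38710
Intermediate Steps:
r(-21/31, 10)/((31*(1 - 1*0))) = 12/((31*(1 - 1*0))) = 12/((31*(1 + 0))) = 12/((31*1)) = 12/31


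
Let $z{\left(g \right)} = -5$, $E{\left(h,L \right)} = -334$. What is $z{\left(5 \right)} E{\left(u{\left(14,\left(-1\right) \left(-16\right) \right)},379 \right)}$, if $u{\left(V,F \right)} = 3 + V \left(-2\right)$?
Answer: $1670$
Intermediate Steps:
$u{\left(V,F \right)} = 3 - 2 V$
$z{\left(5 \right)} E{\left(u{\left(14,\left(-1\right) \left(-16\right) \right)},379 \right)} = \left(-5\right) \left(-334\right) = 1670$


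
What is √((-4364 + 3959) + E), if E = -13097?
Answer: I*√13502 ≈ 116.2*I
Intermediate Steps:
√((-4364 + 3959) + E) = √((-4364 + 3959) - 13097) = √(-405 - 13097) = √(-13502) = I*√13502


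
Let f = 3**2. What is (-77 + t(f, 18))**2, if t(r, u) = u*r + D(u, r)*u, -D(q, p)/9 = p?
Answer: 1885129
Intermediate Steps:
D(q, p) = -9*p
f = 9
t(r, u) = -8*r*u (t(r, u) = u*r + (-9*r)*u = r*u - 9*r*u = -8*r*u)
(-77 + t(f, 18))**2 = (-77 - 8*9*18)**2 = (-77 - 1296)**2 = (-1373)**2 = 1885129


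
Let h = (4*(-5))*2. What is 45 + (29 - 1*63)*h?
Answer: 1405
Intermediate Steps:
h = -40 (h = -20*2 = -40)
45 + (29 - 1*63)*h = 45 + (29 - 1*63)*(-40) = 45 + (29 - 63)*(-40) = 45 - 34*(-40) = 45 + 1360 = 1405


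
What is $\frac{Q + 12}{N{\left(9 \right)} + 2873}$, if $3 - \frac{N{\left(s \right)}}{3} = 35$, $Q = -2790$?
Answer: $- \frac{2778}{2777} \approx -1.0004$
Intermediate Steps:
$N{\left(s \right)} = -96$ ($N{\left(s \right)} = 9 - 105 = -96$)
$\frac{Q + 12}{N{\left(9 \right)} + 2873} = \frac{-2790 + 12}{-96 + 2873} = - \frac{2778}{2777}$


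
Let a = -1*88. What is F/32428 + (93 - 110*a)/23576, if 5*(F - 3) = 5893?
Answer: 430970307/955653160 ≈ 0.45097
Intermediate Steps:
F = 5908/5 (F = 3 + (⅕)*5893 = 3 + 5893/5 = 5908/5 ≈ 1181.6)
a = -88
F/32428 + (93 - 110*a)/23576 = (5908/5)/32428 + (93 - 110*(-88))/23576 = (5908/5)*(1/32428) + (93 + 9680)*(1/23576) = 1477/40535 + 9773*(1/23576) = 1477/40535 + 9773/23576 = 430970307/955653160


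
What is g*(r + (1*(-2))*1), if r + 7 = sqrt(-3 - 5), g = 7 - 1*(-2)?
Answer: -81 + 18*I*sqrt(2) ≈ -81.0 + 25.456*I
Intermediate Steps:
g = 9 (g = 7 + 2 = 9)
r = -7 + 2*I*sqrt(2) (r = -7 + sqrt(-3 - 5) = -7 + sqrt(-8) = -7 + 2*I*sqrt(2) ≈ -7.0 + 2.8284*I)
g*(r + (1*(-2))*1) = 9*((-7 + 2*I*sqrt(2)) + (1*(-2))*1) = 9*((-7 + 2*I*sqrt(2)) - 2*1) = 9*((-7 + 2*I*sqrt(2)) - 2) = 9*(-9 + 2*I*sqrt(2)) = -81 + 18*I*sqrt(2)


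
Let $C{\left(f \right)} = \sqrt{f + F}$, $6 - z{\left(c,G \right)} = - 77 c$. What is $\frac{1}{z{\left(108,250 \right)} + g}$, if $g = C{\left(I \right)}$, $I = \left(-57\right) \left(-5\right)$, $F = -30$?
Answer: $\frac{2774}{23085143} - \frac{\sqrt{255}}{69255429} \approx 0.00011993$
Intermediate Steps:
$z{\left(c,G \right)} = 6 + 77 c$ ($z{\left(c,G \right)} = 6 - - 77 c = 6 + 77 c$)
$I = 285$
$C{\left(f \right)} = \sqrt{-30 + f}$ ($C{\left(f \right)} = \sqrt{f - 30} = \sqrt{-30 + f}$)
$g = \sqrt{255}$ ($g = \sqrt{-30 + 285} = \sqrt{255} \approx 15.969$)
$\frac{1}{z{\left(108,250 \right)} + g} = \frac{1}{\left(6 + 77 \cdot 108\right) + \sqrt{255}} = \frac{1}{\left(6 + 8316\right) + \sqrt{255}} = \frac{1}{8322 + \sqrt{255}}$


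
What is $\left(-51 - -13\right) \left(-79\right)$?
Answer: $3002$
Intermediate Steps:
$\left(-51 - -13\right) \left(-79\right) = \left(-51 + 13\right) \left(-79\right) = \left(-38\right) \left(-79\right) = 3002$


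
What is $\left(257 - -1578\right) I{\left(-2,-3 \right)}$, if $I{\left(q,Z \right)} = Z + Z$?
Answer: $-11010$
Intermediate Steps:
$I{\left(q,Z \right)} = 2 Z$
$\left(257 - -1578\right) I{\left(-2,-3 \right)} = \left(257 - -1578\right) 2 \left(-3\right) = \left(257 + 1578\right) \left(-6\right) = 1835 \left(-6\right) = -11010$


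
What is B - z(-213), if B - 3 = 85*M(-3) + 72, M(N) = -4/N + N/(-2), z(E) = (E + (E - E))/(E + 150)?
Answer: 13123/42 ≈ 312.45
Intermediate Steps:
z(E) = E/(150 + E) (z(E) = (E + 0)/(150 + E) = E/(150 + E))
M(N) = -4/N - N/2 (M(N) = -4/N + N*(-½) = -4/N - N/2)
B = 1895/6 (B = 3 + (85*(-4/(-3) - ½*(-3)) + 72) = 3 + (85*(-4*(-⅓) + 3/2) + 72) = 3 + (85*(4/3 + 3/2) + 72) = 3 + (85*(17/6) + 72) = 3 + (1445/6 + 72) = 3 + 1877/6 = 1895/6 ≈ 315.83)
B - z(-213) = 1895/6 - (-213)/(150 - 213) = 1895/6 - (-213)/(-63) = 1895/6 - (-213)*(-1)/63 = 1895/6 - 1*71/21 = 1895/6 - 71/21 = 13123/42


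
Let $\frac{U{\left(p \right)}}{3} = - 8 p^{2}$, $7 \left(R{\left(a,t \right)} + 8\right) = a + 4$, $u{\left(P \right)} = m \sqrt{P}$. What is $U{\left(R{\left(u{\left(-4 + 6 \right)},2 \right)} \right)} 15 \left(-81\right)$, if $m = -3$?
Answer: $\frac{79373520}{49} + \frac{9097920 \sqrt{2}}{49} \approx 1.8824 \cdot 10^{6}$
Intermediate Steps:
$u{\left(P \right)} = - 3 \sqrt{P}$
$R{\left(a,t \right)} = - \frac{52}{7} + \frac{a}{7}$ ($R{\left(a,t \right)} = -8 + \frac{a + 4}{7} = -8 + \frac{4 + a}{7} = -8 + \left(\frac{4}{7} + \frac{a}{7}\right) = - \frac{52}{7} + \frac{a}{7}$)
$U{\left(p \right)} = - 24 p^{2}$ ($U{\left(p \right)} = 3 \left(- 8 p^{2}\right) = - 24 p^{2}$)
$U{\left(R{\left(u{\left(-4 + 6 \right)},2 \right)} \right)} 15 \left(-81\right) = - 24 \left(- \frac{52}{7} + \frac{\left(-3\right) \sqrt{-4 + 6}}{7}\right)^{2} \cdot 15 \left(-81\right) = - 24 \left(- \frac{52}{7} + \frac{\left(-3\right) \sqrt{2}}{7}\right)^{2} \cdot 15 \left(-81\right) = - 24 \left(- \frac{52}{7} - \frac{3 \sqrt{2}}{7}\right)^{2} \cdot 15 \left(-81\right) = - 360 \left(- \frac{52}{7} - \frac{3 \sqrt{2}}{7}\right)^{2} \left(-81\right) = 29160 \left(- \frac{52}{7} - \frac{3 \sqrt{2}}{7}\right)^{2}$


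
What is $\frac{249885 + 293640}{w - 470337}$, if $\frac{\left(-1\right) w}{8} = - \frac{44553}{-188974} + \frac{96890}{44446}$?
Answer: $- \frac{1141285425258525}{987646969667533} \approx -1.1556$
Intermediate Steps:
$w = - \frac{40579786996}{2099784601}$ ($w = - 8 \left(- \frac{44553}{-188974} + \frac{96890}{44446}\right) = - 8 \left(\left(-44553\right) \left(- \frac{1}{188974}\right) + 96890 \cdot \frac{1}{44446}\right) = - 8 \left(\frac{44553}{188974} + \frac{48445}{22223}\right) = \left(-8\right) \frac{10144946749}{4199569202} = - \frac{40579786996}{2099784601} \approx -19.326$)
$\frac{249885 + 293640}{w - 470337} = \frac{249885 + 293640}{- \frac{40579786996}{2099784601} - 470337} = \frac{543525}{- \frac{987646969667533}{2099784601}} = 543525 \left(- \frac{2099784601}{987646969667533}\right) = - \frac{1141285425258525}{987646969667533}$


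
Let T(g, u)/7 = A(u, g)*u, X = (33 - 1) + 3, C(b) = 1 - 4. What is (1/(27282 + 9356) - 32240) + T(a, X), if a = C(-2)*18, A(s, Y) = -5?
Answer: -1226090669/36638 ≈ -33465.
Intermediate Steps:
C(b) = -3
X = 35 (X = 32 + 3 = 35)
a = -54 (a = -3*18 = -54)
T(g, u) = -35*u (T(g, u) = 7*(-5*u) = -35*u)
(1/(27282 + 9356) - 32240) + T(a, X) = (1/(27282 + 9356) - 32240) - 35*35 = (1/36638 - 32240) - 1225 = -1181209119/36638 - 1225 = -1226090669/36638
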